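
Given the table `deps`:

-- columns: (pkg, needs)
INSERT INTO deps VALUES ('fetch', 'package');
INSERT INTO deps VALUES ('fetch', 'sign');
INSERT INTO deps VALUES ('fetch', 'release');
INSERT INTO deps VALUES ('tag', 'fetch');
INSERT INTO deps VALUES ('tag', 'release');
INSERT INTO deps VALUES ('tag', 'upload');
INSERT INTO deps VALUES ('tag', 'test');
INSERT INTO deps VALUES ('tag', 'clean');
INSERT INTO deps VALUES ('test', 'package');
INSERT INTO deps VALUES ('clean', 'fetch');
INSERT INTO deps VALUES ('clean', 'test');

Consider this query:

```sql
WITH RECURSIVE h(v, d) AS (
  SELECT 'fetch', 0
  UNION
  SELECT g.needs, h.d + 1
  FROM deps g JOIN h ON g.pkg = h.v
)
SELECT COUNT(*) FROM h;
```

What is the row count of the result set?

Base: (fetch, d=0).
Iteration 1: edges from {fetch} -> (package, d=1), (release, d=1), (sign, d=1).
Iteration 2: no outgoing edges from {package,release,sign}; recursion stops.
Total rows emitted: 4.

4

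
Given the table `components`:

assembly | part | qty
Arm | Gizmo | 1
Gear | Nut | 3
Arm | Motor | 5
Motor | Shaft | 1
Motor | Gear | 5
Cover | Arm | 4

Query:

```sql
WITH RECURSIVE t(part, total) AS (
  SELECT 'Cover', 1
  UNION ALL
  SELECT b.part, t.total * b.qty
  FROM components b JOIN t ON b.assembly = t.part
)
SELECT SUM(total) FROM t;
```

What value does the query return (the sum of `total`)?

Base: (Cover, total=1).
Iteration 1: components of {Cover} -> Arm = 1*4 = 4.
Iteration 2: components of {Arm} -> Gizmo = 4*1 = 4, Motor = 4*5 = 20.
Iteration 3: components of {Gizmo,Motor} -> Gear = 20*5 = 100, Shaft = 20*1 = 20.
Iteration 4: components of {Gear,Shaft} -> Nut = 100*3 = 300.
Iteration 5: no further components; recursion stops.
SUM(total) = 1 + 4 + 4 + 20 + 100 + 20 + 300 = 449.

449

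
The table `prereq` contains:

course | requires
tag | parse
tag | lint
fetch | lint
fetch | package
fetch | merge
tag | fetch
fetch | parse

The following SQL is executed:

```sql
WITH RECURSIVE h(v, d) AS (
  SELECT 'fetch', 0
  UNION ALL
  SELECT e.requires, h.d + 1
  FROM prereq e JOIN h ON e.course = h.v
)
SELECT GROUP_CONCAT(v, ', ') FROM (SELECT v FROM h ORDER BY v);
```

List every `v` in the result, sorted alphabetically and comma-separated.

fetch, lint, merge, package, parse

Base: (fetch, d=0).
Iteration 1: edges from {fetch} -> (lint, d=1), (merge, d=1), (package, d=1), (parse, d=1).
Iteration 2: no outgoing edges from {lint,merge,package,parse}; recursion stops.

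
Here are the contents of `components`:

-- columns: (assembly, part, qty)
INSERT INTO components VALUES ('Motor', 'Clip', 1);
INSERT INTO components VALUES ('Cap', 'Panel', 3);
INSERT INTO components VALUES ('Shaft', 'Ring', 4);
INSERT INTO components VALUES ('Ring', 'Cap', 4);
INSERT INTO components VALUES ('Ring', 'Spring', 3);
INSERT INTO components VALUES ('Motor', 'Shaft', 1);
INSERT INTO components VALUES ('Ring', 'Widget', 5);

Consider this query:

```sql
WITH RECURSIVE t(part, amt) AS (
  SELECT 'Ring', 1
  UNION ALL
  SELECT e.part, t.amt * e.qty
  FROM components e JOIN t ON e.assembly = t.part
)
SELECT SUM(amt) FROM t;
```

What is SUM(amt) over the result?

Base: (Ring, amt=1).
Iteration 1: components of {Ring} -> Cap = 1*4 = 4, Spring = 1*3 = 3, Widget = 1*5 = 5.
Iteration 2: components of {Cap,Spring,Widget} -> Panel = 4*3 = 12.
Iteration 3: no further components; recursion stops.
SUM(amt) = 1 + 4 + 3 + 5 + 12 = 25.

25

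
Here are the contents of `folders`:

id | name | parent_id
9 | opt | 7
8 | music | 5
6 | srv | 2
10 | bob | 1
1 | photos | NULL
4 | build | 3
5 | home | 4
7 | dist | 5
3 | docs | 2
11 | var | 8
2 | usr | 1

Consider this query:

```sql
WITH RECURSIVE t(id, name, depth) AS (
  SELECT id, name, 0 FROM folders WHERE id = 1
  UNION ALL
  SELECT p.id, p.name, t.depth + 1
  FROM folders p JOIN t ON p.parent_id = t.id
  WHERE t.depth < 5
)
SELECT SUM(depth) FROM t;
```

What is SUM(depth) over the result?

Base: id=1 (photos) at depth 0.
Iteration 1: rows with parent_id in {1} -> usr (id 2, depth 1), bob (id 10, depth 1).
Iteration 2: rows with parent_id in {2,10} -> docs (id 3, depth 2), srv (id 6, depth 2).
Iteration 3: rows with parent_id in {3,6} -> build (id 4, depth 3).
Iteration 4: rows with parent_id in {4} -> home (id 5, depth 4).
Iteration 5: rows with parent_id in {5} -> dist (id 7, depth 5), music (id 8, depth 5).
Iteration 6: depth < 5 fails for all current rows; recursion stops.
SUM(depth) = 0 + 1 + 1 + 2 + 2 + 3 + 4 + 5 + 5 = 23.

23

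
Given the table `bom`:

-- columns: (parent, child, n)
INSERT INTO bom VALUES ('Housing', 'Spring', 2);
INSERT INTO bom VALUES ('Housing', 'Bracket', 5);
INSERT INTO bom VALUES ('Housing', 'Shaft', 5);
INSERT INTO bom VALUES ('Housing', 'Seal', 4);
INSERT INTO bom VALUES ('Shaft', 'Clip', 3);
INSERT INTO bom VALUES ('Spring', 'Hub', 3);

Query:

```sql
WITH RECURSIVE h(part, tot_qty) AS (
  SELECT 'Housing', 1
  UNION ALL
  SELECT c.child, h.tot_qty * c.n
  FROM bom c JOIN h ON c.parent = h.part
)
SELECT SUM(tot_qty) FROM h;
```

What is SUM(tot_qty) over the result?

Base: (Housing, tot_qty=1).
Iteration 1: components of {Housing} -> Bracket = 1*5 = 5, Seal = 1*4 = 4, Shaft = 1*5 = 5, Spring = 1*2 = 2.
Iteration 2: components of {Bracket,Seal,Shaft,Spring} -> Clip = 5*3 = 15, Hub = 2*3 = 6.
Iteration 3: no further components; recursion stops.
SUM(tot_qty) = 1 + 2 + 5 + 5 + 4 + 6 + 15 = 38.

38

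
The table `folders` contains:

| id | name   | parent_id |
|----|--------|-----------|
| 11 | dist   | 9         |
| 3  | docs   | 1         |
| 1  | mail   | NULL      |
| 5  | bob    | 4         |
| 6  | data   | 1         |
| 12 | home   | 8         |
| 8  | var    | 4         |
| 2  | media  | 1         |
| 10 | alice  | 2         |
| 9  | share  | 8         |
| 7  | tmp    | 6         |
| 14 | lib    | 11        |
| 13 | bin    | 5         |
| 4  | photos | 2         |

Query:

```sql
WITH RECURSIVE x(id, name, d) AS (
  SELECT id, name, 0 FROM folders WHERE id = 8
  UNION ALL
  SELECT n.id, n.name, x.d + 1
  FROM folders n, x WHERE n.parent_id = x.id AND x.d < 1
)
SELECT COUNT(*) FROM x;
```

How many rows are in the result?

3

Base: id=8 (var) at d 0.
Iteration 1: rows with parent_id in {8} -> share (id 9, d 1), home (id 12, d 1).
Iteration 2: d < 1 fails for all current rows; recursion stops.
Total rows emitted: 3.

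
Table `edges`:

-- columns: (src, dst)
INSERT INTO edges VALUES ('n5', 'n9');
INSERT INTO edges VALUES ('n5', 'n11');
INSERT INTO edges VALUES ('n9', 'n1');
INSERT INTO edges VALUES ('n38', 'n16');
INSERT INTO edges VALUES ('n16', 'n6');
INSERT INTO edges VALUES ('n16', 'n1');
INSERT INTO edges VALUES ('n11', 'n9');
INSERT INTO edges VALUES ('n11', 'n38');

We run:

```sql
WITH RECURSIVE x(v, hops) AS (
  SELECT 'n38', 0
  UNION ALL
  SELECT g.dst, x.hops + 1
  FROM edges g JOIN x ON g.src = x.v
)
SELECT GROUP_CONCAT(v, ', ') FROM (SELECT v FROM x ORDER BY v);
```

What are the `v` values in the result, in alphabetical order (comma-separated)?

n1, n16, n38, n6

Base: (n38, hops=0).
Iteration 1: edges from {n38} -> (n16, hops=1).
Iteration 2: edges from {n16} -> (n1, hops=2), (n6, hops=2).
Iteration 3: no outgoing edges from {n1,n6}; recursion stops.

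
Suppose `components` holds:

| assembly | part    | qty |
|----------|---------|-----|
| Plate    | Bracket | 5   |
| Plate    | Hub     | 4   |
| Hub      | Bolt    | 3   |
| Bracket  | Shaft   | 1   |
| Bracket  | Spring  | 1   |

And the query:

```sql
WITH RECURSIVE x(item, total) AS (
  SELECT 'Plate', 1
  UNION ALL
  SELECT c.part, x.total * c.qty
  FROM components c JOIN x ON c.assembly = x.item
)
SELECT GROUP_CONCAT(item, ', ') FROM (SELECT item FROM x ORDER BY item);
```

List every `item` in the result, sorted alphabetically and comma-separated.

Bolt, Bracket, Hub, Plate, Shaft, Spring

Base: (Plate, total=1).
Iteration 1: components of {Plate} -> Bracket = 1*5 = 5, Hub = 1*4 = 4.
Iteration 2: components of {Bracket,Hub} -> Bolt = 4*3 = 12, Shaft = 5*1 = 5, Spring = 5*1 = 5.
Iteration 3: no further components; recursion stops.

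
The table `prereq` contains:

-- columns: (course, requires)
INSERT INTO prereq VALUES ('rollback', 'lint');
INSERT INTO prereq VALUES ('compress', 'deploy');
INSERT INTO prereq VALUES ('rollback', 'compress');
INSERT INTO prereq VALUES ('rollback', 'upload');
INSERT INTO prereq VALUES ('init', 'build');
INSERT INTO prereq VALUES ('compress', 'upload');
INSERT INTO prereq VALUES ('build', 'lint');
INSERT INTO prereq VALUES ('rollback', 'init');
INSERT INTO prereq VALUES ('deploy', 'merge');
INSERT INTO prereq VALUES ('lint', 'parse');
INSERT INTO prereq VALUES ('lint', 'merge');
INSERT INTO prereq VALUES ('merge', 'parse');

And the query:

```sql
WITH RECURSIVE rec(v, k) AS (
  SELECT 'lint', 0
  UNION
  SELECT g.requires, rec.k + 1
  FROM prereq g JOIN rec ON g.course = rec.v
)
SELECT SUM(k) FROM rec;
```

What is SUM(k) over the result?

4

Base: (lint, k=0).
Iteration 1: edges from {lint} -> (merge, k=1), (parse, k=1).
Iteration 2: edges from {merge,parse} -> (parse, k=2).
Iteration 3: no outgoing edges from {parse}; recursion stops.
SUM(k) = 0 + 1 + 1 + 2 = 4.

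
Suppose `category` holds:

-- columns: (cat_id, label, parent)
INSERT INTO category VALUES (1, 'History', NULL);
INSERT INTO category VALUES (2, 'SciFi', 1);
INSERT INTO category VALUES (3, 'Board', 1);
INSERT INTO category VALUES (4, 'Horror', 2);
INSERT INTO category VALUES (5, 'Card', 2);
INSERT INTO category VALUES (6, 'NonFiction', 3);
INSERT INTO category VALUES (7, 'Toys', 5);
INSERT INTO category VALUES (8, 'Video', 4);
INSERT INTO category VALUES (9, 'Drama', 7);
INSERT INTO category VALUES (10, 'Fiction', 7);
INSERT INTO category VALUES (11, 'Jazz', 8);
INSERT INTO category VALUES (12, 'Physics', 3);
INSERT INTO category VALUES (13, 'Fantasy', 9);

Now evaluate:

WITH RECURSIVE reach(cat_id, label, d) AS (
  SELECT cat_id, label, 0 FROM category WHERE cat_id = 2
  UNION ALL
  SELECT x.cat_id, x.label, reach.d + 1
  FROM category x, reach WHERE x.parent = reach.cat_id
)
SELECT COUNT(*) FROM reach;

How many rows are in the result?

9

Base: cat_id=2 (SciFi) at d 0.
Iteration 1: rows with parent in {2} -> Horror (id 4, d 1), Card (id 5, d 1).
Iteration 2: rows with parent in {4,5} -> Toys (id 7, d 2), Video (id 8, d 2).
Iteration 3: rows with parent in {7,8} -> Drama (id 9, d 3), Fiction (id 10, d 3), Jazz (id 11, d 3).
Iteration 4: rows with parent in {9,10,11} -> Fantasy (id 13, d 4).
Iteration 5: no rows with parent in {13}; recursion stops.
Total rows emitted: 9.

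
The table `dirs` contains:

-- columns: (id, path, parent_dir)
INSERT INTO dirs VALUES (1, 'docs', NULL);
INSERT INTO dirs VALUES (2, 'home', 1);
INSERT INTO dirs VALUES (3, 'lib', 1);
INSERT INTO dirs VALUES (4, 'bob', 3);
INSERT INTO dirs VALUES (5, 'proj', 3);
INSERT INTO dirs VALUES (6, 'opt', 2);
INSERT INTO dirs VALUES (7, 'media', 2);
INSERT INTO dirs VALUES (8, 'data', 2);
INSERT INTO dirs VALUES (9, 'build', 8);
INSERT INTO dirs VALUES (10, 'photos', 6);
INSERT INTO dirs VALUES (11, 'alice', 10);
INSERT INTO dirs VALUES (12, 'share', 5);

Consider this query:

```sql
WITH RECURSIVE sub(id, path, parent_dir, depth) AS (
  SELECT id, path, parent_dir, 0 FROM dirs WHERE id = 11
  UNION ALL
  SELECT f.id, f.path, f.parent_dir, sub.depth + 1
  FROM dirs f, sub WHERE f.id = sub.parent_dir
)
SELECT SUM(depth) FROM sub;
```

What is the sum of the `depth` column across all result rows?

Base: id=11 (alice), parent_dir=10, depth 0.
Iteration 1: join on id=10 -> photos (id 10, parent_dir=6, depth 1).
Iteration 2: join on id=6 -> opt (id 6, parent_dir=2, depth 2).
Iteration 3: join on id=2 -> home (id 2, parent_dir=1, depth 3).
Iteration 4: join on id=1 -> docs (id 1, parent_dir=NULL, depth 4).
Iteration 5: parent_dir is NULL; no match; recursion stops.
SUM(depth) = 0 + 1 + 2 + 3 + 4 = 10.

10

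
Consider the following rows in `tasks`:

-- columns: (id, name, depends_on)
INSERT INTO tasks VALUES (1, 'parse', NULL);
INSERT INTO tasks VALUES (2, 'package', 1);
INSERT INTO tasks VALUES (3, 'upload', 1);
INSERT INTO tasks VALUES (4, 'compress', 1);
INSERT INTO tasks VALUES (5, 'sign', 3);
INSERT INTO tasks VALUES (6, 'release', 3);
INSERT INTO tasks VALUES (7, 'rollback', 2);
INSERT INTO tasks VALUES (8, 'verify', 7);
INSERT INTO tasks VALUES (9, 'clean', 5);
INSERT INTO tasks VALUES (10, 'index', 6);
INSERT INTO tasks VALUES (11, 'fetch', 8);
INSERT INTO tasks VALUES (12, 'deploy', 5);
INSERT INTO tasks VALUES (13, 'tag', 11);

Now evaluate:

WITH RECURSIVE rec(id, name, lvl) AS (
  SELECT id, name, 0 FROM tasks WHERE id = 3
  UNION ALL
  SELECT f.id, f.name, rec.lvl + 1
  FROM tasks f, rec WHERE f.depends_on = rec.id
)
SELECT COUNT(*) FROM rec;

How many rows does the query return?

6

Base: id=3 (upload) at lvl 0.
Iteration 1: rows with depends_on in {3} -> sign (id 5, lvl 1), release (id 6, lvl 1).
Iteration 2: rows with depends_on in {5,6} -> clean (id 9, lvl 2), index (id 10, lvl 2), deploy (id 12, lvl 2).
Iteration 3: no rows with depends_on in {9,10,12}; recursion stops.
Total rows emitted: 6.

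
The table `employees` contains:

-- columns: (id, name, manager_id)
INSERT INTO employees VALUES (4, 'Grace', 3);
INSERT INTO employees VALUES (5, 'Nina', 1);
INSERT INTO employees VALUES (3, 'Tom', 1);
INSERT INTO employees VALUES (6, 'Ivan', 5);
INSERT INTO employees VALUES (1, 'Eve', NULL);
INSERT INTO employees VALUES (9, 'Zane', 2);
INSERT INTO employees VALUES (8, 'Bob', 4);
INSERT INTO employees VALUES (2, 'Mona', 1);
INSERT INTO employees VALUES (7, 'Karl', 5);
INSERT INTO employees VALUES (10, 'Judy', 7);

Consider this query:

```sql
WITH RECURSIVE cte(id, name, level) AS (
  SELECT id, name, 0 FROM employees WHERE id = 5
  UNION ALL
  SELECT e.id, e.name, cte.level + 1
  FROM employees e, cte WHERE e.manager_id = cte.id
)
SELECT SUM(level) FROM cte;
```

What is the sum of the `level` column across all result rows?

4

Base: id=5 (Nina) at level 0.
Iteration 1: rows with manager_id in {5} -> Ivan (id 6, level 1), Karl (id 7, level 1).
Iteration 2: rows with manager_id in {6,7} -> Judy (id 10, level 2).
Iteration 3: no rows with manager_id in {10}; recursion stops.
SUM(level) = 0 + 1 + 1 + 2 = 4.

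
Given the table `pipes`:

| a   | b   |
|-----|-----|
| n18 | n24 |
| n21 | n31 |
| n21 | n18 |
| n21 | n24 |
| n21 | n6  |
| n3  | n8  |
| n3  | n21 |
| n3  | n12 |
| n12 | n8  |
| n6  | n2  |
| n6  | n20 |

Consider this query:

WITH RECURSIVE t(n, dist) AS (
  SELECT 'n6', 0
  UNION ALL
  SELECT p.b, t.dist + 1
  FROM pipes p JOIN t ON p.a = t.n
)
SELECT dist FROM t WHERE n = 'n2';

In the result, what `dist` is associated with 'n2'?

Base: (n6, dist=0).
Iteration 1: edges from {n6} -> (n2, dist=1), (n20, dist=1).
Iteration 2: no outgoing edges from {n2,n20}; recursion stops.

1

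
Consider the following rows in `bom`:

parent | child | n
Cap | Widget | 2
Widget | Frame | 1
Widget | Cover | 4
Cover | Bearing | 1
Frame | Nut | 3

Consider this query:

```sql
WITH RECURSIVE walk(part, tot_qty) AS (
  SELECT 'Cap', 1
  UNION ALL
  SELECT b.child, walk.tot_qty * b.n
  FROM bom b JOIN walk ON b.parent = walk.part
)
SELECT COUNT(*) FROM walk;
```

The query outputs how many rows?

Base: (Cap, tot_qty=1).
Iteration 1: components of {Cap} -> Widget = 1*2 = 2.
Iteration 2: components of {Widget} -> Cover = 2*4 = 8, Frame = 2*1 = 2.
Iteration 3: components of {Cover,Frame} -> Bearing = 8*1 = 8, Nut = 2*3 = 6.
Iteration 4: no further components; recursion stops.
Total rows emitted: 6.

6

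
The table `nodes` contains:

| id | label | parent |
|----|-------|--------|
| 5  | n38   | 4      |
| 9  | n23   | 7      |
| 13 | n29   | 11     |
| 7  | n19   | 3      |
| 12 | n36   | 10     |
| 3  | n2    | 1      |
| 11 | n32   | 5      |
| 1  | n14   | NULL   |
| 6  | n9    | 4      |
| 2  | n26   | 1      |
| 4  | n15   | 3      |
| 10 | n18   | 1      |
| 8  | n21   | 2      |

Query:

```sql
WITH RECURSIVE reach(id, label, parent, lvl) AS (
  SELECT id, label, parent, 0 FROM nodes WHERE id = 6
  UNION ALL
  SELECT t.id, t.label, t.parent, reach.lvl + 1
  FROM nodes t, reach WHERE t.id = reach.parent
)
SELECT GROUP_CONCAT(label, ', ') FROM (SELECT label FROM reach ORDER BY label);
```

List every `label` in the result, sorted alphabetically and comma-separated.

Base: id=6 (n9), parent=4, lvl 0.
Iteration 1: join on id=4 -> n15 (id 4, parent=3, lvl 1).
Iteration 2: join on id=3 -> n2 (id 3, parent=1, lvl 2).
Iteration 3: join on id=1 -> n14 (id 1, parent=NULL, lvl 3).
Iteration 4: parent is NULL; no match; recursion stops.

n14, n15, n2, n9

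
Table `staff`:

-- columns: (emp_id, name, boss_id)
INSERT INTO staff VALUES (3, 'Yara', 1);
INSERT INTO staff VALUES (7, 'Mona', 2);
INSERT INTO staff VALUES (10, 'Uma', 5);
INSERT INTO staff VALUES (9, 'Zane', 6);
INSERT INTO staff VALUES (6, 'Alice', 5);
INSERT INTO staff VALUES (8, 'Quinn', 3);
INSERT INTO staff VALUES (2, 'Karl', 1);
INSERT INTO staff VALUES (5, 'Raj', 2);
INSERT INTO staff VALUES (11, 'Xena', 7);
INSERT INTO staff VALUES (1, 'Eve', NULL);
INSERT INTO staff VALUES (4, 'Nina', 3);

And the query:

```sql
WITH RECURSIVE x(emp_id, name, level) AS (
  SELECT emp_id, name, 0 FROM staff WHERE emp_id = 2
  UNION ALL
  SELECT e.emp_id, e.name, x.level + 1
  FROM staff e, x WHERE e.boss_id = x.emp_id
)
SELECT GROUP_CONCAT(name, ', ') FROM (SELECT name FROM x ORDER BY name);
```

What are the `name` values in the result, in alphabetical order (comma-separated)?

Alice, Karl, Mona, Raj, Uma, Xena, Zane

Base: emp_id=2 (Karl) at level 0.
Iteration 1: rows with boss_id in {2} -> Raj (id 5, level 1), Mona (id 7, level 1).
Iteration 2: rows with boss_id in {5,7} -> Alice (id 6, level 2), Uma (id 10, level 2), Xena (id 11, level 2).
Iteration 3: rows with boss_id in {6,10,11} -> Zane (id 9, level 3).
Iteration 4: no rows with boss_id in {9}; recursion stops.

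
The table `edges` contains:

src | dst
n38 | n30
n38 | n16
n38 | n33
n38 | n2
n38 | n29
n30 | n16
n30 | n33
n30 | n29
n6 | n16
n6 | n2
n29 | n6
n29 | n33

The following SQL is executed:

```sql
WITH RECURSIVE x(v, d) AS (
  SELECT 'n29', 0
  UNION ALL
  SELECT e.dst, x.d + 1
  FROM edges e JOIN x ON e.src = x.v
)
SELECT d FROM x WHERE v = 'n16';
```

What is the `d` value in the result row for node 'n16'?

Base: (n29, d=0).
Iteration 1: edges from {n29} -> (n33, d=1), (n6, d=1).
Iteration 2: edges from {n33,n6} -> (n16, d=2), (n2, d=2).
Iteration 3: no outgoing edges from {n16,n2}; recursion stops.

2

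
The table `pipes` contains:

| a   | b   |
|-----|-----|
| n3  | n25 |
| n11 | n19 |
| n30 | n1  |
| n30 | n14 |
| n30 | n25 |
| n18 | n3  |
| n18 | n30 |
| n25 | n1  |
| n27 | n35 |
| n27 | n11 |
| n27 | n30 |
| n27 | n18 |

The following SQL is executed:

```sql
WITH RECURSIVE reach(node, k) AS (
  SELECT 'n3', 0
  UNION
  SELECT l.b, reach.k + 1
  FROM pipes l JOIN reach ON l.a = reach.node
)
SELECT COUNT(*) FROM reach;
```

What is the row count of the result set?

3

Base: (n3, k=0).
Iteration 1: edges from {n3} -> (n25, k=1).
Iteration 2: edges from {n25} -> (n1, k=2).
Iteration 3: no outgoing edges from {n1}; recursion stops.
Total rows emitted: 3.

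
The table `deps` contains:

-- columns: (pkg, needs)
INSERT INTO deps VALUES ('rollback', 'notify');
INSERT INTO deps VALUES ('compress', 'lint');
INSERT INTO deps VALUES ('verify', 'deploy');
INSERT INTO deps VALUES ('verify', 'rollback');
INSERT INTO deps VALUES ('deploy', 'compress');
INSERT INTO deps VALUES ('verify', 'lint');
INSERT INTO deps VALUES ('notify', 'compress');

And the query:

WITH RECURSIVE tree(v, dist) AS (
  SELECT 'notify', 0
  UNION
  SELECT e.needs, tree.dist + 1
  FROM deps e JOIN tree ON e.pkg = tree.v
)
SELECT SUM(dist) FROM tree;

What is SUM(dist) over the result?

3

Base: (notify, dist=0).
Iteration 1: edges from {notify} -> (compress, dist=1).
Iteration 2: edges from {compress} -> (lint, dist=2).
Iteration 3: no outgoing edges from {lint}; recursion stops.
SUM(dist) = 0 + 1 + 2 = 3.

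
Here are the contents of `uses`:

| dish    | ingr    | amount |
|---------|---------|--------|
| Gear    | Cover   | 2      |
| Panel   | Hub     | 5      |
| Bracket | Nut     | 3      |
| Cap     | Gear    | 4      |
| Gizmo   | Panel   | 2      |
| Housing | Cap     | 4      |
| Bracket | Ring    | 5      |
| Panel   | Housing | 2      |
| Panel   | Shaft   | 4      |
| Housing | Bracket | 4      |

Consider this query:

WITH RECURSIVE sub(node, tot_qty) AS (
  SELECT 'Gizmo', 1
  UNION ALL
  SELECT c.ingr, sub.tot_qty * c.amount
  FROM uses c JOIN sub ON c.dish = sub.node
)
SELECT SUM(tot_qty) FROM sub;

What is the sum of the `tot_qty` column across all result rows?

Base: (Gizmo, tot_qty=1).
Iteration 1: components of {Gizmo} -> Panel = 1*2 = 2.
Iteration 2: components of {Panel} -> Housing = 2*2 = 4, Hub = 2*5 = 10, Shaft = 2*4 = 8.
Iteration 3: components of {Housing,Hub,Shaft} -> Bracket = 4*4 = 16, Cap = 4*4 = 16.
Iteration 4: components of {Bracket,Cap} -> Gear = 16*4 = 64, Nut = 16*3 = 48, Ring = 16*5 = 80.
Iteration 5: components of {Gear,Nut,Ring} -> Cover = 64*2 = 128.
Iteration 6: no further components; recursion stops.
SUM(tot_qty) = 1 + 2 + 4 + 8 + 10 + 16 + 16 + 64 + 80 + 48 + 128 = 377.

377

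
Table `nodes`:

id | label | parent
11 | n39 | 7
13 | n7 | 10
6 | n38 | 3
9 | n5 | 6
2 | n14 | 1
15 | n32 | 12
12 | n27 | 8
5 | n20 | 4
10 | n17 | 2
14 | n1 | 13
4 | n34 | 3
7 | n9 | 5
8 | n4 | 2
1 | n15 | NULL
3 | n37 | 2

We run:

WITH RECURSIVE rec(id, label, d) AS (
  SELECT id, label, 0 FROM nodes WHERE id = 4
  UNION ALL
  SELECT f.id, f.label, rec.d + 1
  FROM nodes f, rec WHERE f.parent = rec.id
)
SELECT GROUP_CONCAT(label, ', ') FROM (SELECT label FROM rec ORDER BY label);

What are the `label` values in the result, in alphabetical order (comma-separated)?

Base: id=4 (n34) at d 0.
Iteration 1: rows with parent in {4} -> n20 (id 5, d 1).
Iteration 2: rows with parent in {5} -> n9 (id 7, d 2).
Iteration 3: rows with parent in {7} -> n39 (id 11, d 3).
Iteration 4: no rows with parent in {11}; recursion stops.

n20, n34, n39, n9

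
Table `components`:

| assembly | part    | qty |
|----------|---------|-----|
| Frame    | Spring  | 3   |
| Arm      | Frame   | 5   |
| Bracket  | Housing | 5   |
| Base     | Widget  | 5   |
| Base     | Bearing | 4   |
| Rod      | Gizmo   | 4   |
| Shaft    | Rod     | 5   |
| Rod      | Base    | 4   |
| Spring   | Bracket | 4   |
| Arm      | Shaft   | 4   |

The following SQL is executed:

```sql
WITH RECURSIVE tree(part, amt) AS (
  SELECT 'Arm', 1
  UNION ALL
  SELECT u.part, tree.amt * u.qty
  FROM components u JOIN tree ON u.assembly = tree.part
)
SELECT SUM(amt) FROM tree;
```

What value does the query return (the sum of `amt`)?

Base: (Arm, amt=1).
Iteration 1: components of {Arm} -> Frame = 1*5 = 5, Shaft = 1*4 = 4.
Iteration 2: components of {Frame,Shaft} -> Rod = 4*5 = 20, Spring = 5*3 = 15.
Iteration 3: components of {Rod,Spring} -> Base = 20*4 = 80, Bracket = 15*4 = 60, Gizmo = 20*4 = 80.
Iteration 4: components of {Base,Bracket,Gizmo} -> Bearing = 80*4 = 320, Housing = 60*5 = 300, Widget = 80*5 = 400.
Iteration 5: no further components; recursion stops.
SUM(amt) = 1 + 4 + 5 + 20 + 15 + 80 + 80 + 60 + 400 + 320 + 300 = 1285.

1285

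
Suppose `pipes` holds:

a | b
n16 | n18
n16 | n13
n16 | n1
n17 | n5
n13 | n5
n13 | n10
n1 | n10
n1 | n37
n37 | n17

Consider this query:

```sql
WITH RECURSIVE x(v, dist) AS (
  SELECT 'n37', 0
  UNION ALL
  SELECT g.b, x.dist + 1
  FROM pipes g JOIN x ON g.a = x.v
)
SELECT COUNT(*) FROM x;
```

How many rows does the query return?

3

Base: (n37, dist=0).
Iteration 1: edges from {n37} -> (n17, dist=1).
Iteration 2: edges from {n17} -> (n5, dist=2).
Iteration 3: no outgoing edges from {n5}; recursion stops.
Total rows emitted: 3.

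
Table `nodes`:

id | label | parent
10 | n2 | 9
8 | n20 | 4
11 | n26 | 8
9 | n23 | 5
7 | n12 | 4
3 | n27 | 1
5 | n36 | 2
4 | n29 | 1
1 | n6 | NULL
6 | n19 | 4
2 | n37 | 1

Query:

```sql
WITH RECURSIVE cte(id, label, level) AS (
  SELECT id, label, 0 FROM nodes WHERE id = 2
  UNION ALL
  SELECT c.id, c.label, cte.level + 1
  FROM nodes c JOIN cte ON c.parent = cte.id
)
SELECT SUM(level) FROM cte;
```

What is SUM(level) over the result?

Base: id=2 (n37) at level 0.
Iteration 1: rows with parent in {2} -> n36 (id 5, level 1).
Iteration 2: rows with parent in {5} -> n23 (id 9, level 2).
Iteration 3: rows with parent in {9} -> n2 (id 10, level 3).
Iteration 4: no rows with parent in {10}; recursion stops.
SUM(level) = 0 + 1 + 2 + 3 = 6.

6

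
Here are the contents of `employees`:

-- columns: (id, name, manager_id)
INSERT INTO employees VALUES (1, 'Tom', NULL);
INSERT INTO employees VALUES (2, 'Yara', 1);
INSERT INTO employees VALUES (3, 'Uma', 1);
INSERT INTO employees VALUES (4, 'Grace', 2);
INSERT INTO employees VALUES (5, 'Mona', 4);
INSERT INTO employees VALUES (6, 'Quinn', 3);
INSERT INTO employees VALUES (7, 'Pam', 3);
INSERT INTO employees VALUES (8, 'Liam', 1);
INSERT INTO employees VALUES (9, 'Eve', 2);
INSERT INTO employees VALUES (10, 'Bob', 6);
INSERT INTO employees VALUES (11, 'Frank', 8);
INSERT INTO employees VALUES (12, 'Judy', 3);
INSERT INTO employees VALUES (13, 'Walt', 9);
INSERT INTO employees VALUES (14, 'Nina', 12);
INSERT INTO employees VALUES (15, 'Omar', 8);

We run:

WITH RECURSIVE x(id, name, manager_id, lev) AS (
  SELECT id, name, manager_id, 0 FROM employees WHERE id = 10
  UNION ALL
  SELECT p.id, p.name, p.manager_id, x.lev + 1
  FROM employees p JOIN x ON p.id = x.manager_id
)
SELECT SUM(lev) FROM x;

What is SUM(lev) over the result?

Base: id=10 (Bob), manager_id=6, lev 0.
Iteration 1: join on id=6 -> Quinn (id 6, manager_id=3, lev 1).
Iteration 2: join on id=3 -> Uma (id 3, manager_id=1, lev 2).
Iteration 3: join on id=1 -> Tom (id 1, manager_id=NULL, lev 3).
Iteration 4: manager_id is NULL; no match; recursion stops.
SUM(lev) = 0 + 1 + 2 + 3 = 6.

6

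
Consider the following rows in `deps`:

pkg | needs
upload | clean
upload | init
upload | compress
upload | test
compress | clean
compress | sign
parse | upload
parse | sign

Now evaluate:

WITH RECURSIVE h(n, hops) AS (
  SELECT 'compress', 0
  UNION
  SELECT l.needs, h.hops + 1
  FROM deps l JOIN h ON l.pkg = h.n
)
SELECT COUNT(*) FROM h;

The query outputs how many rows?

3

Base: (compress, hops=0).
Iteration 1: edges from {compress} -> (clean, hops=1), (sign, hops=1).
Iteration 2: no outgoing edges from {clean,sign}; recursion stops.
Total rows emitted: 3.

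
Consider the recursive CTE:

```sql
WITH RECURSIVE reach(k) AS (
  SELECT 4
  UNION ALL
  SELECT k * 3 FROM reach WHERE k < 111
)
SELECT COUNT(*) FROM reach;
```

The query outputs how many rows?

Base: k=4.
Iteration 1: 4 < 111 holds -> k = 4 * 3 = 12.
Iteration 2: 12 < 111 holds -> k = 12 * 3 = 36.
Iteration 3: 36 < 111 holds -> k = 36 * 3 = 108.
Iteration 4: 108 < 111 holds -> k = 108 * 3 = 324.
Iteration 5: 324 < 111 fails; recursion stops.
Total rows emitted: 5.

5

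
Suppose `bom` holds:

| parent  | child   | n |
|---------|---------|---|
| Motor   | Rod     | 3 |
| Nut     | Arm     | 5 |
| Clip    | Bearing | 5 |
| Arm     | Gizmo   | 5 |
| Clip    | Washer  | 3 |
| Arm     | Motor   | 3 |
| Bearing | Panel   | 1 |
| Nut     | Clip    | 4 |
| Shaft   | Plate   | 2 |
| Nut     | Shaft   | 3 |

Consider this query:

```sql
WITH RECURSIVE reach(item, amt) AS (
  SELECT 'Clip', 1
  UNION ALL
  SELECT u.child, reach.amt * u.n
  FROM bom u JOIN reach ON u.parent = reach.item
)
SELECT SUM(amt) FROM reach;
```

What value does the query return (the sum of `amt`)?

14

Base: (Clip, amt=1).
Iteration 1: components of {Clip} -> Bearing = 1*5 = 5, Washer = 1*3 = 3.
Iteration 2: components of {Bearing,Washer} -> Panel = 5*1 = 5.
Iteration 3: no further components; recursion stops.
SUM(amt) = 1 + 5 + 3 + 5 = 14.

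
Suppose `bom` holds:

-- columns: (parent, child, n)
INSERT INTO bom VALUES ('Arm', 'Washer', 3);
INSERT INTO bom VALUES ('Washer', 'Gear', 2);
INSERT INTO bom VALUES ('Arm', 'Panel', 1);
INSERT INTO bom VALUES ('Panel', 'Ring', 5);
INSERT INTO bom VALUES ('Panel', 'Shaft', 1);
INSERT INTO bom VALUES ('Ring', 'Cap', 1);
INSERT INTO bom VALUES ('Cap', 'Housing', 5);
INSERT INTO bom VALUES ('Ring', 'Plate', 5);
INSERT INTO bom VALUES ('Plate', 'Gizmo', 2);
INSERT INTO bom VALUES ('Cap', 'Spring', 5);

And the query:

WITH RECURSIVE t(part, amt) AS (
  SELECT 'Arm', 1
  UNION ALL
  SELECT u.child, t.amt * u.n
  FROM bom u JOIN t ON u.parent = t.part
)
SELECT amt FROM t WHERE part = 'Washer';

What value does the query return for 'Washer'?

3

Base: (Arm, amt=1).
Iteration 1: components of {Arm} -> Panel = 1*1 = 1, Washer = 1*3 = 3.
Iteration 2: components of {Panel,Washer} -> Gear = 3*2 = 6, Ring = 1*5 = 5, Shaft = 1*1 = 1.
Iteration 3: components of {Gear,Ring,Shaft} -> Cap = 5*1 = 5, Plate = 5*5 = 25.
Iteration 4: components of {Cap,Plate} -> Gizmo = 25*2 = 50, Housing = 5*5 = 25, Spring = 5*5 = 25.
Iteration 5: no further components; recursion stops.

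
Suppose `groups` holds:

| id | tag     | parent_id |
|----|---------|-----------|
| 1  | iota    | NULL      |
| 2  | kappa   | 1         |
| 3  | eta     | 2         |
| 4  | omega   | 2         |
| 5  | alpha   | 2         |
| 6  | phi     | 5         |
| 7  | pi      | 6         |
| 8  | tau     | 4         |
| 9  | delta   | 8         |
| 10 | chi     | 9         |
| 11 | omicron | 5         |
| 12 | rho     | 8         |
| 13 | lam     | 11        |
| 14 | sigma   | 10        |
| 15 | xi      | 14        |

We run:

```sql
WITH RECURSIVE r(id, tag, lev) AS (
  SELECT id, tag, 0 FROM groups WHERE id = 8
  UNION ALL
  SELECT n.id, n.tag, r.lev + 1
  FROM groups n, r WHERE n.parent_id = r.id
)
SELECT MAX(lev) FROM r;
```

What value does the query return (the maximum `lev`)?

4

Base: id=8 (tau) at lev 0.
Iteration 1: rows with parent_id in {8} -> delta (id 9, lev 1), rho (id 12, lev 1).
Iteration 2: rows with parent_id in {9,12} -> chi (id 10, lev 2).
Iteration 3: rows with parent_id in {10} -> sigma (id 14, lev 3).
Iteration 4: rows with parent_id in {14} -> xi (id 15, lev 4).
Iteration 5: no rows with parent_id in {15}; recursion stops.
lev values: 0, 1, 1, 2, 3, 4; the maximum is 4.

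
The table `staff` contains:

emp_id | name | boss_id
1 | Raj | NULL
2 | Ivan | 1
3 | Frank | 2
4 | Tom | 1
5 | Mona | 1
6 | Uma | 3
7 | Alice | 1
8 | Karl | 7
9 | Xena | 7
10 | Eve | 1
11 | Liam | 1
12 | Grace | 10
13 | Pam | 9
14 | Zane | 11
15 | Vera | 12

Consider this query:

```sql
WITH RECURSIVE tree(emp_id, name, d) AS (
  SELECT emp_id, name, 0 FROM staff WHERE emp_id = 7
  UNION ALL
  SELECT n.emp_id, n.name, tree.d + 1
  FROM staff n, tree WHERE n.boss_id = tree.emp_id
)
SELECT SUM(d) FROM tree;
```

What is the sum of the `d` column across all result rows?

4

Base: emp_id=7 (Alice) at d 0.
Iteration 1: rows with boss_id in {7} -> Karl (id 8, d 1), Xena (id 9, d 1).
Iteration 2: rows with boss_id in {8,9} -> Pam (id 13, d 2).
Iteration 3: no rows with boss_id in {13}; recursion stops.
SUM(d) = 0 + 1 + 1 + 2 = 4.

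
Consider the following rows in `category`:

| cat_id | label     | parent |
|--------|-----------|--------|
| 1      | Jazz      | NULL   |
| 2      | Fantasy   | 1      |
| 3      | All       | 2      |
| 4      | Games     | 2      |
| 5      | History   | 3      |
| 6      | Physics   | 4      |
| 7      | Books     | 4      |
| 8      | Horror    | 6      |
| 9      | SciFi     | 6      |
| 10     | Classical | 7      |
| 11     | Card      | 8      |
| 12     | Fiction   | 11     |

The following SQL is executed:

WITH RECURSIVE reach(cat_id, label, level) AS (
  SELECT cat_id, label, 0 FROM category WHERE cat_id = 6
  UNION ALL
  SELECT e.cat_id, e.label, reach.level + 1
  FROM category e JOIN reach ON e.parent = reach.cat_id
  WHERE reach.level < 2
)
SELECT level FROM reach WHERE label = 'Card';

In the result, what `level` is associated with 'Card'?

2

Base: cat_id=6 (Physics) at level 0.
Iteration 1: rows with parent in {6} -> Horror (id 8, level 1), SciFi (id 9, level 1).
Iteration 2: rows with parent in {8,9} -> Card (id 11, level 2).
Iteration 3: level < 2 fails for all current rows; recursion stops.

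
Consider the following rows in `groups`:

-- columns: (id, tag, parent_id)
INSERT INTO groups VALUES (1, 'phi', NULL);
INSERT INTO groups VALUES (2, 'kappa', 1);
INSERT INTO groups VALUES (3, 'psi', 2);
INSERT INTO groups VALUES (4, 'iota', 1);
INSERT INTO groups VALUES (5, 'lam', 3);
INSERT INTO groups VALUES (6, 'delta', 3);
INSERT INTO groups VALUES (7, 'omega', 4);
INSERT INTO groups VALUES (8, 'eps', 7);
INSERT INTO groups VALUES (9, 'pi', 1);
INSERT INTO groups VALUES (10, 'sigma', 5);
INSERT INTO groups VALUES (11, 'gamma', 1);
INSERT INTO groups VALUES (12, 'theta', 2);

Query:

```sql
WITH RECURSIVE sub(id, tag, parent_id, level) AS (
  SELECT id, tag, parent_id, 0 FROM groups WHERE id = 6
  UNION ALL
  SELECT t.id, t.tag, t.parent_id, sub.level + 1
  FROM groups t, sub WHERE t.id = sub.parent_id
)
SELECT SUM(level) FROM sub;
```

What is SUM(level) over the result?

Base: id=6 (delta), parent_id=3, level 0.
Iteration 1: join on id=3 -> psi (id 3, parent_id=2, level 1).
Iteration 2: join on id=2 -> kappa (id 2, parent_id=1, level 2).
Iteration 3: join on id=1 -> phi (id 1, parent_id=NULL, level 3).
Iteration 4: parent_id is NULL; no match; recursion stops.
SUM(level) = 0 + 1 + 2 + 3 = 6.

6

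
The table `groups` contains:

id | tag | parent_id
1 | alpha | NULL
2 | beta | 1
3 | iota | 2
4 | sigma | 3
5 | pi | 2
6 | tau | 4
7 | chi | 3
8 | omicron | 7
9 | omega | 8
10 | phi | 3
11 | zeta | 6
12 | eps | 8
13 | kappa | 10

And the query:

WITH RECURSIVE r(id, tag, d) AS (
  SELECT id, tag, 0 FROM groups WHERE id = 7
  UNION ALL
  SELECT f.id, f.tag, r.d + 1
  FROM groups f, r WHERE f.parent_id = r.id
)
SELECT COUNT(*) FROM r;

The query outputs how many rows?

4

Base: id=7 (chi) at d 0.
Iteration 1: rows with parent_id in {7} -> omicron (id 8, d 1).
Iteration 2: rows with parent_id in {8} -> omega (id 9, d 2), eps (id 12, d 2).
Iteration 3: no rows with parent_id in {9,12}; recursion stops.
Total rows emitted: 4.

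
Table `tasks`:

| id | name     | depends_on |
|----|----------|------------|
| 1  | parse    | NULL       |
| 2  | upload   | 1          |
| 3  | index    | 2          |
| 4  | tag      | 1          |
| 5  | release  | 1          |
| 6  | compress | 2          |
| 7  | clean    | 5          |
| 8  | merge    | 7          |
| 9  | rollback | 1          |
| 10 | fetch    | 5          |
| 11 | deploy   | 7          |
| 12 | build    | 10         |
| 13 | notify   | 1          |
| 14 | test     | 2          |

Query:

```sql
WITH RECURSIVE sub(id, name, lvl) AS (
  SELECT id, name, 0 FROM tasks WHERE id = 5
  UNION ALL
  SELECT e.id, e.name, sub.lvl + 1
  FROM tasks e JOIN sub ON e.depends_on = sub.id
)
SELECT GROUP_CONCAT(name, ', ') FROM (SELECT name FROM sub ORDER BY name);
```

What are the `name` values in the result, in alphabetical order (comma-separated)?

build, clean, deploy, fetch, merge, release

Base: id=5 (release) at lvl 0.
Iteration 1: rows with depends_on in {5} -> clean (id 7, lvl 1), fetch (id 10, lvl 1).
Iteration 2: rows with depends_on in {7,10} -> merge (id 8, lvl 2), deploy (id 11, lvl 2), build (id 12, lvl 2).
Iteration 3: no rows with depends_on in {8,11,12}; recursion stops.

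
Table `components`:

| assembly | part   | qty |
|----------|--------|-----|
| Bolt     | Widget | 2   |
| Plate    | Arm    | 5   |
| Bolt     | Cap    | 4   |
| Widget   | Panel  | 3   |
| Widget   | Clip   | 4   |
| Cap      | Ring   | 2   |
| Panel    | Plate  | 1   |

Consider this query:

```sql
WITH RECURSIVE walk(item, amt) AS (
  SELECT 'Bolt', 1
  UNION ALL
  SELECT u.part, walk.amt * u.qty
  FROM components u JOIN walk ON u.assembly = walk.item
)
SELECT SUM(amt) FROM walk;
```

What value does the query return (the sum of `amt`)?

Base: (Bolt, amt=1).
Iteration 1: components of {Bolt} -> Cap = 1*4 = 4, Widget = 1*2 = 2.
Iteration 2: components of {Cap,Widget} -> Clip = 2*4 = 8, Panel = 2*3 = 6, Ring = 4*2 = 8.
Iteration 3: components of {Clip,Panel,Ring} -> Plate = 6*1 = 6.
Iteration 4: components of {Plate} -> Arm = 6*5 = 30.
Iteration 5: no further components; recursion stops.
SUM(amt) = 1 + 2 + 4 + 8 + 6 + 8 + 6 + 30 = 65.

65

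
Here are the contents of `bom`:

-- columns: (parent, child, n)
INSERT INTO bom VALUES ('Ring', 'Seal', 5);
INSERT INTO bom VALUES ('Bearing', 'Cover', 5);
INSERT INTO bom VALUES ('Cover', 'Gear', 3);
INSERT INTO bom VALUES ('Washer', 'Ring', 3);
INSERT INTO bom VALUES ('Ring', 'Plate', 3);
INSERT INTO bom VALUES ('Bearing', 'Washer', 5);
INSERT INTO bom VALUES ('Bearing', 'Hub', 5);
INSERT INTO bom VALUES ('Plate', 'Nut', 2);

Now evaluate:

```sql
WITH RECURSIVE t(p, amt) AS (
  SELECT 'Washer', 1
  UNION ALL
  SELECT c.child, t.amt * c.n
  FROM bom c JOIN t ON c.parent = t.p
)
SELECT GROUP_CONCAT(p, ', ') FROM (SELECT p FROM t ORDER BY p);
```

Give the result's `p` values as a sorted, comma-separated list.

Nut, Plate, Ring, Seal, Washer

Base: (Washer, amt=1).
Iteration 1: components of {Washer} -> Ring = 1*3 = 3.
Iteration 2: components of {Ring} -> Plate = 3*3 = 9, Seal = 3*5 = 15.
Iteration 3: components of {Plate,Seal} -> Nut = 9*2 = 18.
Iteration 4: no further components; recursion stops.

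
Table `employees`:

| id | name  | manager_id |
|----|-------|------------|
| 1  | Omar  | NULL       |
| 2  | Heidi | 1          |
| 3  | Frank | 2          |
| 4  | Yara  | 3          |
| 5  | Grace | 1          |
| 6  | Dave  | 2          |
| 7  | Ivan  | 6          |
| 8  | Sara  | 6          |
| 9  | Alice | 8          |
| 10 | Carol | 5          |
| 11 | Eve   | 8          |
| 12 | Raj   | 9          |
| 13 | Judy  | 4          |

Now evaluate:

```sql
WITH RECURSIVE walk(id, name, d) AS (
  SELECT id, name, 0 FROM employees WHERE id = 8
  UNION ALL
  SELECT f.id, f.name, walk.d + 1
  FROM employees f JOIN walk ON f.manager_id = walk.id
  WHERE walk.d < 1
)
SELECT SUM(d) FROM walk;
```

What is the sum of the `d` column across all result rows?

2

Base: id=8 (Sara) at d 0.
Iteration 1: rows with manager_id in {8} -> Alice (id 9, d 1), Eve (id 11, d 1).
Iteration 2: d < 1 fails for all current rows; recursion stops.
SUM(d) = 0 + 1 + 1 = 2.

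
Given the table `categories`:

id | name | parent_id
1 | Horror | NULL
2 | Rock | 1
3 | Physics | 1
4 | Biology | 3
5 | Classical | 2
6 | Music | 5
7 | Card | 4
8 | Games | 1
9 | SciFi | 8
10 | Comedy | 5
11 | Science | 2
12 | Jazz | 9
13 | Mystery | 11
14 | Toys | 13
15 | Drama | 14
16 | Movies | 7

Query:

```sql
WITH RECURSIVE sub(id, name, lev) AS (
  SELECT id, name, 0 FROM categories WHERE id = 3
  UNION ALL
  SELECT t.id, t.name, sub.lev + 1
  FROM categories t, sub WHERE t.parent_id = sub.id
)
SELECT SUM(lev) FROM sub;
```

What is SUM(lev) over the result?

6

Base: id=3 (Physics) at lev 0.
Iteration 1: rows with parent_id in {3} -> Biology (id 4, lev 1).
Iteration 2: rows with parent_id in {4} -> Card (id 7, lev 2).
Iteration 3: rows with parent_id in {7} -> Movies (id 16, lev 3).
Iteration 4: no rows with parent_id in {16}; recursion stops.
SUM(lev) = 0 + 1 + 2 + 3 = 6.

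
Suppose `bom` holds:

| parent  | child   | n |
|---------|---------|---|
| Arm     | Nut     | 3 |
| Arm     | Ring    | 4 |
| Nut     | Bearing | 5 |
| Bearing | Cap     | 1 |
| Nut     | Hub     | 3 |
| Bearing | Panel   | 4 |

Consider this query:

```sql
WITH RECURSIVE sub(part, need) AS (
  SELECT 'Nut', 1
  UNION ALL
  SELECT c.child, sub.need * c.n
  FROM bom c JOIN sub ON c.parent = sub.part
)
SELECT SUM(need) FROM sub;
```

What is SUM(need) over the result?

34

Base: (Nut, need=1).
Iteration 1: components of {Nut} -> Bearing = 1*5 = 5, Hub = 1*3 = 3.
Iteration 2: components of {Bearing,Hub} -> Cap = 5*1 = 5, Panel = 5*4 = 20.
Iteration 3: no further components; recursion stops.
SUM(need) = 1 + 5 + 3 + 5 + 20 = 34.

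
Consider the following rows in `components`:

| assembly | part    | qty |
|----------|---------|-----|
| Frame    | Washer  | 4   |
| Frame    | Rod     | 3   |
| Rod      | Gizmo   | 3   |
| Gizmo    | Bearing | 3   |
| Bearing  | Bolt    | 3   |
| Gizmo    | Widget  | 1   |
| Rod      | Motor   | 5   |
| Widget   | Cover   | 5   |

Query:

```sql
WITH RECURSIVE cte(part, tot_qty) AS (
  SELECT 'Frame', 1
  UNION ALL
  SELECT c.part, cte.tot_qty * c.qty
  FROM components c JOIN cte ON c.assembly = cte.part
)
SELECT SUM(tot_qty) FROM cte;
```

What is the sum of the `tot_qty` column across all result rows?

Base: (Frame, tot_qty=1).
Iteration 1: components of {Frame} -> Rod = 1*3 = 3, Washer = 1*4 = 4.
Iteration 2: components of {Rod,Washer} -> Gizmo = 3*3 = 9, Motor = 3*5 = 15.
Iteration 3: components of {Gizmo,Motor} -> Bearing = 9*3 = 27, Widget = 9*1 = 9.
Iteration 4: components of {Bearing,Widget} -> Bolt = 27*3 = 81, Cover = 9*5 = 45.
Iteration 5: no further components; recursion stops.
SUM(tot_qty) = 1 + 4 + 3 + 9 + 15 + 27 + 9 + 81 + 45 = 194.

194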